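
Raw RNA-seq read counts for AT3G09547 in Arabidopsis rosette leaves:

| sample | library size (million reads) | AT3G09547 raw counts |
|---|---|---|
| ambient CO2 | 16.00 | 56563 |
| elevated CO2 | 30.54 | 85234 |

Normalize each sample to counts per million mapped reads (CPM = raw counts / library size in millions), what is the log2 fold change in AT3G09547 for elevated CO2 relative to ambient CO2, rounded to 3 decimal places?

-0.341

CPM(ambient CO2) = 56563 / 16.00 = 3535.1875
CPM(elevated CO2) = 85234 / 30.54 = 2790.8972
Fold change = 2790.8972 / 3535.1875 = 0.78946
log2(0.78946) = -0.3411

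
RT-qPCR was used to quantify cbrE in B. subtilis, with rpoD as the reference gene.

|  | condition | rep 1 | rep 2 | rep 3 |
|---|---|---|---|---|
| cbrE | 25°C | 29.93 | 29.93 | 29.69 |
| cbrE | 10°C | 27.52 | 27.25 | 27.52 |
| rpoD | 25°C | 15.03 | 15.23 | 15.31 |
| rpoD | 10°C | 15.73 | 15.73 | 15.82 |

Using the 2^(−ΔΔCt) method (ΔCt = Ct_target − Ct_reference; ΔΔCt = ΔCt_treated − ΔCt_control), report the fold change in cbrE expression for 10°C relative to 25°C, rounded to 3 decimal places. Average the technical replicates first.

7.945

Mean Ct: cbrE 25°C 29.850; cbrE 10°C 27.430; rpoD 25°C 15.190; rpoD 10°C 15.760
ΔCt(25°C) = 29.850 − 15.190 = 14.660
ΔCt(10°C) = 27.430 − 15.760 = 11.670
ΔΔCt = 11.670 − 14.660 = -2.990
Fold change = 2^(−(-2.990)) = 2^2.990 = 7.9447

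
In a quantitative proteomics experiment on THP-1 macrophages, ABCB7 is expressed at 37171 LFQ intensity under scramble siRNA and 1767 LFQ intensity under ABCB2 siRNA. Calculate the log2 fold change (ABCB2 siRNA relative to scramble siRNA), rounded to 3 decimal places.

-4.395

Fold change = 1767 / 37171 = 0.0475
log2(0.0475) = -4.3948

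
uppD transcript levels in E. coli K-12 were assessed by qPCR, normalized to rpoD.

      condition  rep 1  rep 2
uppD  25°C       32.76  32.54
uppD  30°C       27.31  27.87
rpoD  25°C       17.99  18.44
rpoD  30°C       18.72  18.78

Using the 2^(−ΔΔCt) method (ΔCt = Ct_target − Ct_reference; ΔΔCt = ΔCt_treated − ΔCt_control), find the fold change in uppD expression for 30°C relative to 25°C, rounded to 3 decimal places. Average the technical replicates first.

48.335

Mean Ct: uppD 25°C 32.650; uppD 30°C 27.590; rpoD 25°C 18.215; rpoD 30°C 18.750
ΔCt(25°C) = 32.650 − 18.215 = 14.435
ΔCt(30°C) = 27.590 − 18.750 = 8.840
ΔΔCt = 8.840 − 14.435 = -5.595
Fold change = 2^(−(-5.595)) = 2^5.595 = 48.3351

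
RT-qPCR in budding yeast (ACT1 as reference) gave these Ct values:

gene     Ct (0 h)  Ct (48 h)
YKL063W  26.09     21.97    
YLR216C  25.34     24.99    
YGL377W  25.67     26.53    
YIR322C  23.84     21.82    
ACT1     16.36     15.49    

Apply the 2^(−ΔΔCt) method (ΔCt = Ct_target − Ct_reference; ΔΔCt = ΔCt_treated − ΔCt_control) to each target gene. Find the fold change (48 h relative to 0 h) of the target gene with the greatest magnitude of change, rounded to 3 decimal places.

9.514

YKL063W: ΔΔCt = (21.97−15.49) − (26.09−16.36) = 6.48 − 9.73 = -3.25; fold change = 2^3.25 = 9.514
YLR216C: ΔΔCt = (24.99−15.49) − (25.34−16.36) = 9.50 − 8.98 = 0.52; fold change = 2^-0.52 = 0.697
YGL377W: ΔΔCt = (26.53−15.49) − (25.67−16.36) = 11.04 − 9.31 = 1.73; fold change = 2^-1.73 = 0.301
YIR322C: ΔΔCt = (21.82−15.49) − (23.84−16.36) = 6.33 − 7.48 = -1.15; fold change = 2^1.15 = 2.219
YKL063W has the largest |ΔΔCt| = 3.25.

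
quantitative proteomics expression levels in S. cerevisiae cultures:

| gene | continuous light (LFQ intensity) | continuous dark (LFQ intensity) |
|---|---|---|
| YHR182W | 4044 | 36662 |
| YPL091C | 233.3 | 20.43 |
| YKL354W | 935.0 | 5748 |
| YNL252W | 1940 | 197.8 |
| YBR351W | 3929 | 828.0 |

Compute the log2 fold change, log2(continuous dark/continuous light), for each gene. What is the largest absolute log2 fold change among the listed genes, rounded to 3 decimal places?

log2(36662/4044) = 3.180  (YHR182W)
log2(20.43/233.3) = -3.513  (YPL091C)
log2(5748/935.0) = 2.620  (YKL354W)
log2(197.8/1940) = -3.294  (YNL252W)
log2(828.0/3929) = -2.246  (YBR351W)
The largest magnitude belongs to YPL091C.

3.513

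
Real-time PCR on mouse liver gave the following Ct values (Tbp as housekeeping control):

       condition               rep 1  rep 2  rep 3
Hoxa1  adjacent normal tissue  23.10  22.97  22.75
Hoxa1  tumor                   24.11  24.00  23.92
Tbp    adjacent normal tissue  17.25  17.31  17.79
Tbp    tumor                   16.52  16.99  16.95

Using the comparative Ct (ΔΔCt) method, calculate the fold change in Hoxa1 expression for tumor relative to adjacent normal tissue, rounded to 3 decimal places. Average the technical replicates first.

Mean Ct: Hoxa1 adjacent normal tissue 22.940; Hoxa1 tumor 24.010; Tbp adjacent normal tissue 17.450; Tbp tumor 16.820
ΔCt(adjacent normal tissue) = 22.940 − 17.450 = 5.490
ΔCt(tumor) = 24.010 − 16.820 = 7.190
ΔΔCt = 7.190 − 5.490 = 1.700
Fold change = 2^(−1.700) = 0.3078

0.308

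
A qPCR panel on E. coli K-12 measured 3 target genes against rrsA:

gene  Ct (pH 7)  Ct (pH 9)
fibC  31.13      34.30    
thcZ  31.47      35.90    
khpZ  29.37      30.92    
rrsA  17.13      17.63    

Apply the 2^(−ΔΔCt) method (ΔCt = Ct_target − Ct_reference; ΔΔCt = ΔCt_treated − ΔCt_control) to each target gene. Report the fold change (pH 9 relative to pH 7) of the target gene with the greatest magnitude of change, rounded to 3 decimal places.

fibC: ΔΔCt = (34.30−17.63) − (31.13−17.13) = 16.67 − 14.00 = 2.67; fold change = 2^-2.67 = 0.157
thcZ: ΔΔCt = (35.90−17.63) − (31.47−17.13) = 18.27 − 14.34 = 3.93; fold change = 2^-3.93 = 0.066
khpZ: ΔΔCt = (30.92−17.63) − (29.37−17.13) = 13.29 − 12.24 = 1.05; fold change = 2^-1.05 = 0.483
thcZ has the largest |ΔΔCt| = 3.93.

0.066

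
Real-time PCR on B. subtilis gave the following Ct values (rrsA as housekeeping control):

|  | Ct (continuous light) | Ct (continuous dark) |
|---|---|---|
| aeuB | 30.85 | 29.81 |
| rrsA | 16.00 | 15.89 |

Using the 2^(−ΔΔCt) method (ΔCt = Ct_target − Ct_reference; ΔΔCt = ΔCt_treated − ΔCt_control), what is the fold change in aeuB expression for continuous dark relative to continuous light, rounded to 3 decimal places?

ΔCt(continuous light) = 30.850 − 16.000 = 14.850
ΔCt(continuous dark) = 29.810 − 15.890 = 13.920
ΔΔCt = 13.920 − 14.850 = -0.930
Fold change = 2^(−(-0.930)) = 2^0.930 = 1.9053

1.905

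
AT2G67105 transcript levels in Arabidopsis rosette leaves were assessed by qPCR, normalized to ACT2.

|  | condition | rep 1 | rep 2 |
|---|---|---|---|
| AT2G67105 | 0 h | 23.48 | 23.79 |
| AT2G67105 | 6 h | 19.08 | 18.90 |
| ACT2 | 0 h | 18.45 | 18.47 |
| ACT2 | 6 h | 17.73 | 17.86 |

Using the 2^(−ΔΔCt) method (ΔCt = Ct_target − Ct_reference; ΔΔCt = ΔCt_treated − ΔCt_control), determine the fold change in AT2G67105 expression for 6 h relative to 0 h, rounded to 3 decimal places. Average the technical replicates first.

15.780

Mean Ct: AT2G67105 0 h 23.635; AT2G67105 6 h 18.990; ACT2 0 h 18.460; ACT2 6 h 17.795
ΔCt(0 h) = 23.635 − 18.460 = 5.175
ΔCt(6 h) = 18.990 − 17.795 = 1.195
ΔΔCt = 1.195 − 5.175 = -3.980
Fold change = 2^(−(-3.980)) = 2^3.980 = 15.7797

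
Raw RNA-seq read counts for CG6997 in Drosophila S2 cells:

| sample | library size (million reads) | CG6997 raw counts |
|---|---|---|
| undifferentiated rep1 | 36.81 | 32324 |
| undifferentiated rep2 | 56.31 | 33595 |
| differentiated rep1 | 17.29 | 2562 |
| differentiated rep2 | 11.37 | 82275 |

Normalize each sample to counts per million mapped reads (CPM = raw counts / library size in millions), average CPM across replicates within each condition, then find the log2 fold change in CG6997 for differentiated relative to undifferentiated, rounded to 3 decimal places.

2.324

CPM(undifferentiated rep1) = 32324 / 36.81 = 878.1309
CPM(undifferentiated rep2) = 33595 / 56.31 = 596.6081
CPM(differentiated rep1) = 2562 / 17.29 = 148.1781
CPM(differentiated rep2) = 82275 / 11.37 = 7236.1478
mean CPM(undifferentiated) = 737.3695; mean CPM(differentiated) = 3692.1629
Fold change = 3692.1629 / 737.3695 = 5.00721
log2(5.00721) = 2.3240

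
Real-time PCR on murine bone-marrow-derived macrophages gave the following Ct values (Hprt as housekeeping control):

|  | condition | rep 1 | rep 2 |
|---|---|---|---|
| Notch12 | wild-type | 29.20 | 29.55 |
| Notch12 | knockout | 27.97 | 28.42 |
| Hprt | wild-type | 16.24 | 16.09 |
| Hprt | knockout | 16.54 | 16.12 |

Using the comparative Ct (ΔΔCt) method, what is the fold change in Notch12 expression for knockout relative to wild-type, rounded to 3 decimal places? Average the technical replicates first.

Mean Ct: Notch12 wild-type 29.375; Notch12 knockout 28.195; Hprt wild-type 16.165; Hprt knockout 16.330
ΔCt(wild-type) = 29.375 − 16.165 = 13.210
ΔCt(knockout) = 28.195 − 16.330 = 11.865
ΔΔCt = 11.865 − 13.210 = -1.345
Fold change = 2^(−(-1.345)) = 2^1.345 = 2.5403

2.540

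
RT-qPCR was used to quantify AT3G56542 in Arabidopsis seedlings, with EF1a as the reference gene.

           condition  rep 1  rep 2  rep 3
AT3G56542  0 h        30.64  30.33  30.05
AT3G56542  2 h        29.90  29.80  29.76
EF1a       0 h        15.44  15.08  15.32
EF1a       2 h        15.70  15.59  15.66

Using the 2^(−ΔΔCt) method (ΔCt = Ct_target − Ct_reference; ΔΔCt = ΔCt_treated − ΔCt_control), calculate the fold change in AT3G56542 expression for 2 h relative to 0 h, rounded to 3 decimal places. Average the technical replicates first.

1.853

Mean Ct: AT3G56542 0 h 30.340; AT3G56542 2 h 29.820; EF1a 0 h 15.280; EF1a 2 h 15.650
ΔCt(0 h) = 30.340 − 15.280 = 15.060
ΔCt(2 h) = 29.820 − 15.650 = 14.170
ΔΔCt = 14.170 − 15.060 = -0.890
Fold change = 2^(−(-0.890)) = 2^0.890 = 1.8532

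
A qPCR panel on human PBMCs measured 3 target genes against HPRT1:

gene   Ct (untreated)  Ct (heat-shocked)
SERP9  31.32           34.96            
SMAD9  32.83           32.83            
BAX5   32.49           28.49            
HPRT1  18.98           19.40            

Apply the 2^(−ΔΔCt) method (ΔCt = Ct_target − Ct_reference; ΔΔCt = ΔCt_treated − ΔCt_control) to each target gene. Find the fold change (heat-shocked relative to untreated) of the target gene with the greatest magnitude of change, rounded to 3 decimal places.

SERP9: ΔΔCt = (34.96−19.40) − (31.32−18.98) = 15.56 − 12.34 = 3.22; fold change = 2^-3.22 = 0.107
SMAD9: ΔΔCt = (32.83−19.40) − (32.83−18.98) = 13.43 − 13.85 = -0.42; fold change = 2^0.42 = 1.338
BAX5: ΔΔCt = (28.49−19.40) − (32.49−18.98) = 9.09 − 13.51 = -4.42; fold change = 2^4.42 = 21.407
BAX5 has the largest |ΔΔCt| = 4.42.

21.407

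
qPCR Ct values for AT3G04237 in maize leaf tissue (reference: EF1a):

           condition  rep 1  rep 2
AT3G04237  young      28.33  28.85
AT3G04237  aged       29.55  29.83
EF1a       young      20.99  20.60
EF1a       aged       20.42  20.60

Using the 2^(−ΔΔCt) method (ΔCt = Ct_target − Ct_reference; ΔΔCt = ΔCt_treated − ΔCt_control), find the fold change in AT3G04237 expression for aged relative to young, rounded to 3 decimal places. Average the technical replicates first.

0.383

Mean Ct: AT3G04237 young 28.590; AT3G04237 aged 29.690; EF1a young 20.795; EF1a aged 20.510
ΔCt(young) = 28.590 − 20.795 = 7.795
ΔCt(aged) = 29.690 − 20.510 = 9.180
ΔΔCt = 9.180 − 7.795 = 1.385
Fold change = 2^(−1.385) = 0.3829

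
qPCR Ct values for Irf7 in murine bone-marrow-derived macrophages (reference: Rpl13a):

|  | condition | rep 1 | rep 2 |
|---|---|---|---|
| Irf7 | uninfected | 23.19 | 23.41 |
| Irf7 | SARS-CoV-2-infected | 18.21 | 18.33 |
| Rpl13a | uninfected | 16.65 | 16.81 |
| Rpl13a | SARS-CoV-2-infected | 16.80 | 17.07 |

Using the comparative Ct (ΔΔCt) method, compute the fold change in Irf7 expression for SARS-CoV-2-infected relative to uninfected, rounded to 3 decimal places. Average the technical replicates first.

37.661

Mean Ct: Irf7 uninfected 23.300; Irf7 SARS-CoV-2-infected 18.270; Rpl13a uninfected 16.730; Rpl13a SARS-CoV-2-infected 16.935
ΔCt(uninfected) = 23.300 − 16.730 = 6.570
ΔCt(SARS-CoV-2-infected) = 18.270 − 16.935 = 1.335
ΔΔCt = 1.335 − 6.570 = -5.235
Fold change = 2^(−(-5.235)) = 2^5.235 = 37.6610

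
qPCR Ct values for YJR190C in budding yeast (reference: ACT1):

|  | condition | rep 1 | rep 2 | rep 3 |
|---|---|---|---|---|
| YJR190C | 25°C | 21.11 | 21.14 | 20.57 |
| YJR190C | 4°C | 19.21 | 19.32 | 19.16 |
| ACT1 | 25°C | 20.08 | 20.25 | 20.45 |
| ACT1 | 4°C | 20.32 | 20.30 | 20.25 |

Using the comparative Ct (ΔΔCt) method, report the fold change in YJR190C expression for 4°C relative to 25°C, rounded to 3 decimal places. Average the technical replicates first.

Mean Ct: YJR190C 25°C 20.940; YJR190C 4°C 19.230; ACT1 25°C 20.260; ACT1 4°C 20.290
ΔCt(25°C) = 20.940 − 20.260 = 0.680
ΔCt(4°C) = 19.230 − 20.290 = -1.060
ΔΔCt = -1.060 − 0.680 = -1.740
Fold change = 2^(−(-1.740)) = 2^1.740 = 3.3404

3.340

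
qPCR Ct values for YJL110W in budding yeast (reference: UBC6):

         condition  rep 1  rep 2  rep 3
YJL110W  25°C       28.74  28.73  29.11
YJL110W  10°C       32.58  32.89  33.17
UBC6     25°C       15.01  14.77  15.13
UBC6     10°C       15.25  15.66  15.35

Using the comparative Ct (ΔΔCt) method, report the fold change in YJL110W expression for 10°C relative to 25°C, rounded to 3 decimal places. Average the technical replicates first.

Mean Ct: YJL110W 25°C 28.860; YJL110W 10°C 32.880; UBC6 25°C 14.970; UBC6 10°C 15.420
ΔCt(25°C) = 28.860 − 14.970 = 13.890
ΔCt(10°C) = 32.880 − 15.420 = 17.460
ΔΔCt = 17.460 − 13.890 = 3.570
Fold change = 2^(−3.570) = 0.0842

0.084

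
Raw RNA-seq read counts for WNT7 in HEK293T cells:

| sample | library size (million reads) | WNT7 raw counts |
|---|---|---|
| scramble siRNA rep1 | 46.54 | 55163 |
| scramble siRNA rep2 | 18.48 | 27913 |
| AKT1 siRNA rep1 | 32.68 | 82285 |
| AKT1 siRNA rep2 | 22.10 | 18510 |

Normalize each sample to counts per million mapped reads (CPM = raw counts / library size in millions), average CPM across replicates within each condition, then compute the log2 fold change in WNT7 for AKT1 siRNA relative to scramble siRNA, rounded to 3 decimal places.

CPM(scramble siRNA rep1) = 55163 / 46.54 = 1185.2815
CPM(scramble siRNA rep2) = 27913 / 18.48 = 1510.4437
CPM(AKT1 siRNA rep1) = 82285 / 32.68 = 2517.9009
CPM(AKT1 siRNA rep2) = 18510 / 22.10 = 837.5566
mean CPM(scramble siRNA) = 1347.8626; mean CPM(AKT1 siRNA) = 1677.7287
Fold change = 1677.7287 / 1347.8626 = 1.24473
log2(1.24473) = 0.3158

0.316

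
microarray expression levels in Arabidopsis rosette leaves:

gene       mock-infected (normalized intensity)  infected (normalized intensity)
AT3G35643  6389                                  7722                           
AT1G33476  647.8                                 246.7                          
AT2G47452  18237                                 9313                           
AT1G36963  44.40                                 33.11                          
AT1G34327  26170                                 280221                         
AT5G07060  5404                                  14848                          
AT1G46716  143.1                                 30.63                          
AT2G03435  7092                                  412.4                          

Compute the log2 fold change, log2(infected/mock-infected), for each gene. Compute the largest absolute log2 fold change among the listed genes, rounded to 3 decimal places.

log2(7722/6389) = 0.273  (AT3G35643)
log2(246.7/647.8) = -1.393  (AT1G33476)
log2(9313/18237) = -0.970  (AT2G47452)
log2(33.11/44.40) = -0.423  (AT1G36963)
log2(280221/26170) = 3.421  (AT1G34327)
log2(14848/5404) = 1.458  (AT5G07060)
log2(30.63/143.1) = -2.224  (AT1G46716)
log2(412.4/7092) = -4.104  (AT2G03435)
The largest magnitude belongs to AT2G03435.

4.104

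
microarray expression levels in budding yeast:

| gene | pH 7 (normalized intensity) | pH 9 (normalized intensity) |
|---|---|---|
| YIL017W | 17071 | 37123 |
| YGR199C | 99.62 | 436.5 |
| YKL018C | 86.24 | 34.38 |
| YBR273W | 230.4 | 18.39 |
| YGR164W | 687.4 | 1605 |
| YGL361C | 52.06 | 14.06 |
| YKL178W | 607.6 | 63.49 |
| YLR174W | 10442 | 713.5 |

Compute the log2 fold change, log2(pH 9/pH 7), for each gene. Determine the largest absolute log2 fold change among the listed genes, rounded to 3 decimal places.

log2(37123/17071) = 1.121  (YIL017W)
log2(436.5/99.62) = 2.131  (YGR199C)
log2(34.38/86.24) = -1.327  (YKL018C)
log2(18.39/230.4) = -3.647  (YBR273W)
log2(1605/687.4) = 1.223  (YGR164W)
log2(14.06/52.06) = -1.889  (YGL361C)
log2(63.49/607.6) = -3.259  (YKL178W)
log2(713.5/10442) = -3.871  (YLR174W)
The largest magnitude belongs to YLR174W.

3.871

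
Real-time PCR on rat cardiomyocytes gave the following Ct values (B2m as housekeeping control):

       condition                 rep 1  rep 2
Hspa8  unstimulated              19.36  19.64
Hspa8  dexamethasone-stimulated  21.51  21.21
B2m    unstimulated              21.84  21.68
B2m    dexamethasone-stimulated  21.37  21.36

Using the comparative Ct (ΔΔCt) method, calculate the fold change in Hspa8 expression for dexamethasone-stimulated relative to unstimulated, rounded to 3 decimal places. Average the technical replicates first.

Mean Ct: Hspa8 unstimulated 19.500; Hspa8 dexamethasone-stimulated 21.360; B2m unstimulated 21.760; B2m dexamethasone-stimulated 21.365
ΔCt(unstimulated) = 19.500 − 21.760 = -2.260
ΔCt(dexamethasone-stimulated) = 21.360 − 21.365 = -0.005
ΔΔCt = -0.005 − (-2.260) = 2.255
Fold change = 2^(−2.255) = 0.2095

0.209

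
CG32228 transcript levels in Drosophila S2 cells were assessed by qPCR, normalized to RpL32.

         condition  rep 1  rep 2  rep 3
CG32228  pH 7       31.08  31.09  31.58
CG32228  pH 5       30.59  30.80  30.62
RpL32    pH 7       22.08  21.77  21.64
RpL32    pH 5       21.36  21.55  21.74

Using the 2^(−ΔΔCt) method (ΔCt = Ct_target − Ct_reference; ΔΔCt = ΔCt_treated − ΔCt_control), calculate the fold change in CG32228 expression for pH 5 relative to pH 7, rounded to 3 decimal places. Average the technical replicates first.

1.231

Mean Ct: CG32228 pH 7 31.250; CG32228 pH 5 30.670; RpL32 pH 7 21.830; RpL32 pH 5 21.550
ΔCt(pH 7) = 31.250 − 21.830 = 9.420
ΔCt(pH 5) = 30.670 − 21.550 = 9.120
ΔΔCt = 9.120 − 9.420 = -0.300
Fold change = 2^(−(-0.300)) = 2^0.300 = 1.2311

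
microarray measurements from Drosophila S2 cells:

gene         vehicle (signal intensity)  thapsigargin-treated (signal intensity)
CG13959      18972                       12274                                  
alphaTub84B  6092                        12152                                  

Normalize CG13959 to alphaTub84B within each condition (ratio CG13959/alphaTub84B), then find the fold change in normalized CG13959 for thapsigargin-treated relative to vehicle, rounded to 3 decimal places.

CG13959/alphaTub84B (vehicle) = 18972 / 6092 = 3.1142
CG13959/alphaTub84B (thapsigargin-treated) = 12274 / 12152 = 1.01
Fold change = 1.01 / 3.1142 = 0.3243

0.324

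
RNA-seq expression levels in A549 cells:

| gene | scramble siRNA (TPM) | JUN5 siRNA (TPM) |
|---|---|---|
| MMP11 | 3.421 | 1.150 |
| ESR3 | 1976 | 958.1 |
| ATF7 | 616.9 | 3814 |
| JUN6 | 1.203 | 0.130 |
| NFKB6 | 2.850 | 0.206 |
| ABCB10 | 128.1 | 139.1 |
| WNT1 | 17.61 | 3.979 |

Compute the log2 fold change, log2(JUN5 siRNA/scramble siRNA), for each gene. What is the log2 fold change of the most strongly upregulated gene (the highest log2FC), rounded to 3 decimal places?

log2(1.150/3.421) = -1.573  (MMP11)
log2(958.1/1976) = -1.044  (ESR3)
log2(3814/616.9) = 2.628  (ATF7)
log2(0.130/1.203) = -3.210  (JUN6)
log2(0.206/2.850) = -3.790  (NFKB6)
log2(139.1/128.1) = 0.119  (ABCB10)
log2(3.979/17.61) = -2.146  (WNT1)
ATF7 is most strongly upregulated.

2.628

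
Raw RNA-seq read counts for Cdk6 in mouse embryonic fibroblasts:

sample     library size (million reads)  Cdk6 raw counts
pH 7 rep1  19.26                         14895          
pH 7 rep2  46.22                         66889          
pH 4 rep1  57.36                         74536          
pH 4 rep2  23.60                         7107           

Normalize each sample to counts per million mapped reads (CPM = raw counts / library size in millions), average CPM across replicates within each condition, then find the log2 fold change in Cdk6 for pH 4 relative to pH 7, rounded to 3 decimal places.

-0.472

CPM(pH 7 rep1) = 14895 / 19.26 = 773.3645
CPM(pH 7 rep2) = 66889 / 46.22 = 1447.1874
CPM(pH 4 rep1) = 74536 / 57.36 = 1299.4421
CPM(pH 4 rep2) = 7107 / 23.60 = 301.1441
mean CPM(pH 7) = 1110.2759; mean CPM(pH 4) = 800.2931
Fold change = 800.2931 / 1110.2759 = 0.72081
log2(0.72081) = -0.4723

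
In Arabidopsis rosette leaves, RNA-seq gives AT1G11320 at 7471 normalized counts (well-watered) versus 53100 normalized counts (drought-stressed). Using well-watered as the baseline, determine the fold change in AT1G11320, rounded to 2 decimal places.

Fold change = 53100 / 7471 = 7.107
AT1G11320 is upregulated.

7.11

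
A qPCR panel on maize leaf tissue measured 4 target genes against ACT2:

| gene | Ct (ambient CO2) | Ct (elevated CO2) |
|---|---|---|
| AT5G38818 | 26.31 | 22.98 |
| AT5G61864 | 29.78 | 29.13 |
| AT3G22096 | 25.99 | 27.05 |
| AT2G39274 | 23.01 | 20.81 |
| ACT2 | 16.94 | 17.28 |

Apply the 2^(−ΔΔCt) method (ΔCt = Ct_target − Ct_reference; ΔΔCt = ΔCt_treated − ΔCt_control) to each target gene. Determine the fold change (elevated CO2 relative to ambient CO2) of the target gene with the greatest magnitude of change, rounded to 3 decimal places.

AT5G38818: ΔΔCt = (22.98−17.28) − (26.31−16.94) = 5.70 − 9.37 = -3.67; fold change = 2^3.67 = 12.729
AT5G61864: ΔΔCt = (29.13−17.28) − (29.78−16.94) = 11.85 − 12.84 = -0.99; fold change = 2^0.99 = 1.986
AT3G22096: ΔΔCt = (27.05−17.28) − (25.99−16.94) = 9.77 − 9.05 = 0.72; fold change = 2^-0.72 = 0.607
AT2G39274: ΔΔCt = (20.81−17.28) − (23.01−16.94) = 3.53 − 6.07 = -2.54; fold change = 2^2.54 = 5.816
AT5G38818 has the largest |ΔΔCt| = 3.67.

12.729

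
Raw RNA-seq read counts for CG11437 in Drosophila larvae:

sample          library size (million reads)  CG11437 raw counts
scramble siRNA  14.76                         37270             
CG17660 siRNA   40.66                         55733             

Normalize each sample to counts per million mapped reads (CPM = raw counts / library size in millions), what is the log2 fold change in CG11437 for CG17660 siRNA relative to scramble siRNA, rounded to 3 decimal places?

-0.881

CPM(scramble siRNA) = 37270 / 14.76 = 2525.0678
CPM(CG17660 siRNA) = 55733 / 40.66 = 1370.7083
Fold change = 1370.7083 / 2525.0678 = 0.54284
log2(0.54284) = -0.8814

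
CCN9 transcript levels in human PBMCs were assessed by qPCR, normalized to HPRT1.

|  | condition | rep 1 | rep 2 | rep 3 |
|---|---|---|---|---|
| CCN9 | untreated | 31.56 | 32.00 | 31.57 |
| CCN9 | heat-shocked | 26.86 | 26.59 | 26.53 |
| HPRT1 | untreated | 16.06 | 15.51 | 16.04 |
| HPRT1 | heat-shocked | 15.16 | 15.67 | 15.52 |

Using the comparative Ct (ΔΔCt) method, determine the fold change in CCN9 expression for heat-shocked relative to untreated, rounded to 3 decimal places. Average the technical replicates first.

24.761

Mean Ct: CCN9 untreated 31.710; CCN9 heat-shocked 26.660; HPRT1 untreated 15.870; HPRT1 heat-shocked 15.450
ΔCt(untreated) = 31.710 − 15.870 = 15.840
ΔCt(heat-shocked) = 26.660 − 15.450 = 11.210
ΔΔCt = 11.210 − 15.840 = -4.630
Fold change = 2^(−(-4.630)) = 2^4.630 = 24.7610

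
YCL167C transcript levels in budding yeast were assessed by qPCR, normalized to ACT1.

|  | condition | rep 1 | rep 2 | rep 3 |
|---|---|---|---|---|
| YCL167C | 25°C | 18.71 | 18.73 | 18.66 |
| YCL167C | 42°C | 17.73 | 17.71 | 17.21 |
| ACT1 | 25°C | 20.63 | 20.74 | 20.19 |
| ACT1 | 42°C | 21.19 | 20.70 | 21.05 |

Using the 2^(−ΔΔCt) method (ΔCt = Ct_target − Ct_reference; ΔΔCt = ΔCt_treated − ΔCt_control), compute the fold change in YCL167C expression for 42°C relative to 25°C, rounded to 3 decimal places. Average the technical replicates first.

3.053

Mean Ct: YCL167C 25°C 18.700; YCL167C 42°C 17.550; ACT1 25°C 20.520; ACT1 42°C 20.980
ΔCt(25°C) = 18.700 − 20.520 = -1.820
ΔCt(42°C) = 17.550 − 20.980 = -3.430
ΔΔCt = -3.430 − (-1.820) = -1.610
Fold change = 2^(−(-1.610)) = 2^1.610 = 3.0525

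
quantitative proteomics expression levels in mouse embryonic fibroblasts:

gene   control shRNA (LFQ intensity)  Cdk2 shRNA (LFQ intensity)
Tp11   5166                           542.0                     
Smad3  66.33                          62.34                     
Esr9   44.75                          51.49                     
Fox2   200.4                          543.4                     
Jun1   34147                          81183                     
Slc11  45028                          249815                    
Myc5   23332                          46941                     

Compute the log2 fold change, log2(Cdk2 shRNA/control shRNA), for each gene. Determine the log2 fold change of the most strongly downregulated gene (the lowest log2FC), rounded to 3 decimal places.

log2(542.0/5166) = -3.253  (Tp11)
log2(62.34/66.33) = -0.090  (Smad3)
log2(51.49/44.75) = 0.202  (Esr9)
log2(543.4/200.4) = 1.439  (Fox2)
log2(81183/34147) = 1.249  (Jun1)
log2(249815/45028) = 2.472  (Slc11)
log2(46941/23332) = 1.009  (Myc5)
Tp11 is most strongly downregulated.

-3.253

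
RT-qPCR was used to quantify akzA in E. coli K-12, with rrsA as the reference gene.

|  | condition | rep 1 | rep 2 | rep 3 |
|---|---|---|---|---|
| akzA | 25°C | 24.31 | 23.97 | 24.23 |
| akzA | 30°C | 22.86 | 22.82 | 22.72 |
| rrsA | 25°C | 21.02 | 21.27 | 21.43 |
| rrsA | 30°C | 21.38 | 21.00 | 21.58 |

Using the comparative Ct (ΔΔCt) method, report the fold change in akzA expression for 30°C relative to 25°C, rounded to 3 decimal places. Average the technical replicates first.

Mean Ct: akzA 25°C 24.170; akzA 30°C 22.800; rrsA 25°C 21.240; rrsA 30°C 21.320
ΔCt(25°C) = 24.170 − 21.240 = 2.930
ΔCt(30°C) = 22.800 − 21.320 = 1.480
ΔΔCt = 1.480 − 2.930 = -1.450
Fold change = 2^(−(-1.450)) = 2^1.450 = 2.7321

2.732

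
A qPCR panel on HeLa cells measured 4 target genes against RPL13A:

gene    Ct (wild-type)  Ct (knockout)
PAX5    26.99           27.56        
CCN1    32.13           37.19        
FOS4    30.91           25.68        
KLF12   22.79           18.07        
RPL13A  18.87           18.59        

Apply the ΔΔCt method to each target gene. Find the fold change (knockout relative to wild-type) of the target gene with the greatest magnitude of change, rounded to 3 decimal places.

0.025

PAX5: ΔΔCt = (27.56−18.59) − (26.99−18.87) = 8.97 − 8.12 = 0.85; fold change = 2^-0.85 = 0.555
CCN1: ΔΔCt = (37.19−18.59) − (32.13−18.87) = 18.60 − 13.26 = 5.34; fold change = 2^-5.34 = 0.025
FOS4: ΔΔCt = (25.68−18.59) − (30.91−18.87) = 7.09 − 12.04 = -4.95; fold change = 2^4.95 = 30.910
KLF12: ΔΔCt = (18.07−18.59) − (22.79−18.87) = -0.52 − 3.92 = -4.44; fold change = 2^4.44 = 21.706
CCN1 has the largest |ΔΔCt| = 5.34.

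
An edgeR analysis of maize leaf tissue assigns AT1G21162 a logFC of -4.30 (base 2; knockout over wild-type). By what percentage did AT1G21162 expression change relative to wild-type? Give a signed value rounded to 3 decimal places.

Fold change = 2^(-4.30) = 0.0508
Percent change = (FC − 1) × 100% = (0.0508 − 1) × 100 = -94.923%

-94.923%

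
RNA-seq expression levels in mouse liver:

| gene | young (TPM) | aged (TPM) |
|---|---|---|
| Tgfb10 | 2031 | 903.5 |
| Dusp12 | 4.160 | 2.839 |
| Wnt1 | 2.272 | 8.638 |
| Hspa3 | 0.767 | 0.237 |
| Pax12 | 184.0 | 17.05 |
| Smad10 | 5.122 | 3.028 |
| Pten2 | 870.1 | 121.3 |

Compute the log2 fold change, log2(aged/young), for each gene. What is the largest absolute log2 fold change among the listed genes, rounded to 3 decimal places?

log2(903.5/2031) = -1.169  (Tgfb10)
log2(2.839/4.160) = -0.551  (Dusp12)
log2(8.638/2.272) = 1.927  (Wnt1)
log2(0.237/0.767) = -1.694  (Hspa3)
log2(17.05/184.0) = -3.432  (Pax12)
log2(3.028/5.122) = -0.758  (Smad10)
log2(121.3/870.1) = -2.843  (Pten2)
The largest magnitude belongs to Pax12.

3.432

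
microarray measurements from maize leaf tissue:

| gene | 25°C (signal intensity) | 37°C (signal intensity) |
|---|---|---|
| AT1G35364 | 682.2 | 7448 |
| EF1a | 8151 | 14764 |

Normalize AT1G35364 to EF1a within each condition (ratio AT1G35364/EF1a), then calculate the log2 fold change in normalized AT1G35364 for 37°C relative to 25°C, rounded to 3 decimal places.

2.592

AT1G35364/EF1a (25°C) = 682.2 / 8151 = 0.083695
AT1G35364/EF1a (37°C) = 7448 / 14764 = 0.50447
Fold change = 0.50447 / 0.083695 = 6.0275
log2(6.0275) = 2.5916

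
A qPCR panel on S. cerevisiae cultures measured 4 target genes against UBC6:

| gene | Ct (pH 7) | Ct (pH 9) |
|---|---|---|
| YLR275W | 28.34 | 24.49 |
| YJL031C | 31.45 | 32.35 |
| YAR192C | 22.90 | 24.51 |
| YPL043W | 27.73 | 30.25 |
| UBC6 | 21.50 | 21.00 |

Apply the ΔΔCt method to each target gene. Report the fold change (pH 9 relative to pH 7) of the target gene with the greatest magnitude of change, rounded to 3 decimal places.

10.196

YLR275W: ΔΔCt = (24.49−21.00) − (28.34−21.50) = 3.49 − 6.84 = -3.35; fold change = 2^3.35 = 10.196
YJL031C: ΔΔCt = (32.35−21.00) − (31.45−21.50) = 11.35 − 9.95 = 1.40; fold change = 2^-1.40 = 0.379
YAR192C: ΔΔCt = (24.51−21.00) − (22.90−21.50) = 3.51 − 1.40 = 2.11; fold change = 2^-2.11 = 0.232
YPL043W: ΔΔCt = (30.25−21.00) − (27.73−21.50) = 9.25 − 6.23 = 3.02; fold change = 2^-3.02 = 0.123
YLR275W has the largest |ΔΔCt| = 3.35.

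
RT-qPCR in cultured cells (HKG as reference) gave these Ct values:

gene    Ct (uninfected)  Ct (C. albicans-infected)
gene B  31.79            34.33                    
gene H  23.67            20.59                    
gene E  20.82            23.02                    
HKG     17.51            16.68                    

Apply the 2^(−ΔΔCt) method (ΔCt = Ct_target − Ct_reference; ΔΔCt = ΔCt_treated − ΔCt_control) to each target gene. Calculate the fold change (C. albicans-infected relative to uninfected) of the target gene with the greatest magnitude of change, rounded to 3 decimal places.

0.097

gene B: ΔΔCt = (34.33−16.68) − (31.79−17.51) = 17.65 − 14.28 = 3.37; fold change = 2^-3.37 = 0.097
gene H: ΔΔCt = (20.59−16.68) − (23.67−17.51) = 3.91 − 6.16 = -2.25; fold change = 2^2.25 = 4.757
gene E: ΔΔCt = (23.02−16.68) − (20.82−17.51) = 6.34 − 3.31 = 3.03; fold change = 2^-3.03 = 0.122
gene B has the largest |ΔΔCt| = 3.37.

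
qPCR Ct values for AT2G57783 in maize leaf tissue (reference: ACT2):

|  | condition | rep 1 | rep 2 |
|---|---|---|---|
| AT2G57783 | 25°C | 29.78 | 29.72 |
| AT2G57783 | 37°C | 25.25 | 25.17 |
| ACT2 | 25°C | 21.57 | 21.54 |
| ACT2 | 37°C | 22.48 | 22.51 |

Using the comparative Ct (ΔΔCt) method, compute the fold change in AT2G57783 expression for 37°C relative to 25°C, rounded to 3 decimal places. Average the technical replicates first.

Mean Ct: AT2G57783 25°C 29.750; AT2G57783 37°C 25.210; ACT2 25°C 21.555; ACT2 37°C 22.495
ΔCt(25°C) = 29.750 − 21.555 = 8.195
ΔCt(37°C) = 25.210 − 22.495 = 2.715
ΔΔCt = 2.715 − 8.195 = -5.480
Fold change = 2^(−(-5.480)) = 2^5.480 = 44.6318

44.632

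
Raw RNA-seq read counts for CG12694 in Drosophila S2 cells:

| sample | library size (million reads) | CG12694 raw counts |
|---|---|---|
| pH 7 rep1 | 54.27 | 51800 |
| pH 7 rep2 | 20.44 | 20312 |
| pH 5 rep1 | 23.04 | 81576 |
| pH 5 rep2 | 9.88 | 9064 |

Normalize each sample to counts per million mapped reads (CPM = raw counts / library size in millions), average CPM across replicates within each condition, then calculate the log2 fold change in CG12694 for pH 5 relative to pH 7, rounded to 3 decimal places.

CPM(pH 7 rep1) = 51800 / 54.27 = 954.4868
CPM(pH 7 rep2) = 20312 / 20.44 = 993.7378
CPM(pH 5 rep1) = 81576 / 23.04 = 3540.6250
CPM(pH 5 rep2) = 9064 / 9.88 = 917.4089
mean CPM(pH 7) = 974.1123; mean CPM(pH 5) = 2229.0170
Fold change = 2229.0170 / 974.1123 = 2.28825
log2(2.28825) = 1.1942

1.194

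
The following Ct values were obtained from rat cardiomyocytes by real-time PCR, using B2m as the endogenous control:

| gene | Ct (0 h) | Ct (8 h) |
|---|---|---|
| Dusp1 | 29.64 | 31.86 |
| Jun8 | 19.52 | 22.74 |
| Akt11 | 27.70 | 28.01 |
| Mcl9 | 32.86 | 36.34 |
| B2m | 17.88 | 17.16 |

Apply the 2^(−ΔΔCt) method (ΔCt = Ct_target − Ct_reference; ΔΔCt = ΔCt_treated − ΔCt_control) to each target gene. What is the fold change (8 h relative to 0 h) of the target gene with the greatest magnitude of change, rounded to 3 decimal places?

0.054

Dusp1: ΔΔCt = (31.86−17.16) − (29.64−17.88) = 14.70 − 11.76 = 2.94; fold change = 2^-2.94 = 0.130
Jun8: ΔΔCt = (22.74−17.16) − (19.52−17.88) = 5.58 − 1.64 = 3.94; fold change = 2^-3.94 = 0.065
Akt11: ΔΔCt = (28.01−17.16) − (27.70−17.88) = 10.85 − 9.82 = 1.03; fold change = 2^-1.03 = 0.490
Mcl9: ΔΔCt = (36.34−17.16) − (32.86−17.88) = 19.18 − 14.98 = 4.20; fold change = 2^-4.20 = 0.054
Mcl9 has the largest |ΔΔCt| = 4.20.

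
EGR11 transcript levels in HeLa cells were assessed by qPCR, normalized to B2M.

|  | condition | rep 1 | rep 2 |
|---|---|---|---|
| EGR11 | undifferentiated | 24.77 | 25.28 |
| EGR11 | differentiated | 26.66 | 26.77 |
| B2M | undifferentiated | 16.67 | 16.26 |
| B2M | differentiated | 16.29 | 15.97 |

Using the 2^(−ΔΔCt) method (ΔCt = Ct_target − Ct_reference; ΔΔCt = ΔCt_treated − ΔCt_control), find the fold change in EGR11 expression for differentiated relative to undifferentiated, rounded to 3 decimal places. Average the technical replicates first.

Mean Ct: EGR11 undifferentiated 25.025; EGR11 differentiated 26.715; B2M undifferentiated 16.465; B2M differentiated 16.130
ΔCt(undifferentiated) = 25.025 − 16.465 = 8.560
ΔCt(differentiated) = 26.715 − 16.130 = 10.585
ΔΔCt = 10.585 − 8.560 = 2.025
Fold change = 2^(−2.025) = 0.2457

0.246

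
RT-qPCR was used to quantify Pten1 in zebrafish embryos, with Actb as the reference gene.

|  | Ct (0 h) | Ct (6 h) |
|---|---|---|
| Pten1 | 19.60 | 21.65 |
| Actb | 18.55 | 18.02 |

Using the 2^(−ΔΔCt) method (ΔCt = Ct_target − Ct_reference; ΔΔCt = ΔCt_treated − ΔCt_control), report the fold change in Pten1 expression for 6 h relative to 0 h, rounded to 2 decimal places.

ΔCt(0 h) = 19.600 − 18.550 = 1.050
ΔCt(6 h) = 21.650 − 18.020 = 3.630
ΔΔCt = 3.630 − 1.050 = 2.580
Fold change = 2^(−2.580) = 0.167

0.17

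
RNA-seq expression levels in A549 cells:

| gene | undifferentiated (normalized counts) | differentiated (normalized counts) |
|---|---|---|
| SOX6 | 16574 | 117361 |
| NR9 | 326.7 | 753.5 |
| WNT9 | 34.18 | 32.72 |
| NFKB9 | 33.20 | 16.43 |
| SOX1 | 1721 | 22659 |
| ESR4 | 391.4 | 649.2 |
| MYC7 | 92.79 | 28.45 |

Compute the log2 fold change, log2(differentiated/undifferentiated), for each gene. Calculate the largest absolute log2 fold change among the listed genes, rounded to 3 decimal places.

3.719

log2(117361/16574) = 2.824  (SOX6)
log2(753.5/326.7) = 1.206  (NR9)
log2(32.72/34.18) = -0.063  (WNT9)
log2(16.43/33.20) = -1.015  (NFKB9)
log2(22659/1721) = 3.719  (SOX1)
log2(649.2/391.4) = 0.730  (ESR4)
log2(28.45/92.79) = -1.706  (MYC7)
The largest magnitude belongs to SOX1.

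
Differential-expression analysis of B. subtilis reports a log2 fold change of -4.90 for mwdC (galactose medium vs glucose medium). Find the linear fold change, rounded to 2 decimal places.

0.03

Fold change = 2^(-4.90) = 0.033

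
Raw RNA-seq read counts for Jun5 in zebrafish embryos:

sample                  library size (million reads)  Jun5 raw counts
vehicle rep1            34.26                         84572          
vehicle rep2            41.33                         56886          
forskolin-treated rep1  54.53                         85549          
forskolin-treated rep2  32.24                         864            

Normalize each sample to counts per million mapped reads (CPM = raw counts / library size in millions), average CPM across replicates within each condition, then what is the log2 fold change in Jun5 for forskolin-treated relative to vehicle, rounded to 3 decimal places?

-1.269

CPM(vehicle rep1) = 84572 / 34.26 = 2468.5347
CPM(vehicle rep2) = 56886 / 41.33 = 1376.3852
CPM(forskolin-treated rep1) = 85549 / 54.53 = 1568.8428
CPM(forskolin-treated rep2) = 864 / 32.24 = 26.7990
mean CPM(vehicle) = 1922.4600; mean CPM(forskolin-treated) = 797.8209
Fold change = 797.8209 / 1922.4600 = 0.41500
log2(0.41500) = -1.2688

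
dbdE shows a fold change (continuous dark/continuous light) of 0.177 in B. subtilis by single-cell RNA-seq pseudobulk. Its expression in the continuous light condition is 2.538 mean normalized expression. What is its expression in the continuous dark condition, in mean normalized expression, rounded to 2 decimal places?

continuous dark expression = 2.538 × 0.177 = 0.45

0.45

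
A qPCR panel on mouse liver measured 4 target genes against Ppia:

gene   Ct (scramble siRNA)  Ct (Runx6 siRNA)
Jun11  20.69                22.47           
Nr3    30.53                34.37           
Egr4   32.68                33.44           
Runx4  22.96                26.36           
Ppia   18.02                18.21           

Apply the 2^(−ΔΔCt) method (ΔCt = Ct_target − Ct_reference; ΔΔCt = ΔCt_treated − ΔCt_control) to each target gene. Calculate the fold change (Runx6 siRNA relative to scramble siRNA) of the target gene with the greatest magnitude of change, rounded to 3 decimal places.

0.080

Jun11: ΔΔCt = (22.47−18.21) − (20.69−18.02) = 4.26 − 2.67 = 1.59; fold change = 2^-1.59 = 0.332
Nr3: ΔΔCt = (34.37−18.21) − (30.53−18.02) = 16.16 − 12.51 = 3.65; fold change = 2^-3.65 = 0.080
Egr4: ΔΔCt = (33.44−18.21) − (32.68−18.02) = 15.23 − 14.66 = 0.57; fold change = 2^-0.57 = 0.674
Runx4: ΔΔCt = (26.36−18.21) − (22.96−18.02) = 8.15 − 4.94 = 3.21; fold change = 2^-3.21 = 0.108
Nr3 has the largest |ΔΔCt| = 3.65.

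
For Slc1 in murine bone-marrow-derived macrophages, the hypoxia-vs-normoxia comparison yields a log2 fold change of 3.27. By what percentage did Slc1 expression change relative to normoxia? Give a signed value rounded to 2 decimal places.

Fold change = 2^(3.27) = 9.6465
Percent change = (FC − 1) × 100% = (9.6465 − 1) × 100 = 864.65%

864.65%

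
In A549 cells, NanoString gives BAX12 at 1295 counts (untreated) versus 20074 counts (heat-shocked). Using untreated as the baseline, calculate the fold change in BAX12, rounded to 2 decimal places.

15.50

Fold change = 20074 / 1295 = 15.501
BAX12 is upregulated.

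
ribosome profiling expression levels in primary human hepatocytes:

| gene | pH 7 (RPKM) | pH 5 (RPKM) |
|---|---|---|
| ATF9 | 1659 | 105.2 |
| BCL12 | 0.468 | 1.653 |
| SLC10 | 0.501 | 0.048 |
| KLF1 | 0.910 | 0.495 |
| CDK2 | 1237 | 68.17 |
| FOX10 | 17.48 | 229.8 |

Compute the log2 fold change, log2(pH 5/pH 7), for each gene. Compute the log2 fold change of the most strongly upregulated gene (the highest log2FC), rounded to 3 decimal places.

log2(105.2/1659) = -3.979  (ATF9)
log2(1.653/0.468) = 1.821  (BCL12)
log2(0.048/0.501) = -3.384  (SLC10)
log2(0.495/0.910) = -0.878  (KLF1)
log2(68.17/1237) = -4.182  (CDK2)
log2(229.8/17.48) = 3.717  (FOX10)
FOX10 is most strongly upregulated.

3.717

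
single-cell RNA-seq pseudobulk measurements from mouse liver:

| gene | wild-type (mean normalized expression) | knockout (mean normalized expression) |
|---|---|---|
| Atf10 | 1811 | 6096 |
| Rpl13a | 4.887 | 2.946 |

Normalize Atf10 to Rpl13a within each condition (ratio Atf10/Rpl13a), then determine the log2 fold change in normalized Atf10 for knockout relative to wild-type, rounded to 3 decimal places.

2.481

Atf10/Rpl13a (wild-type) = 1811 / 4.887 = 370.57
Atf10/Rpl13a (knockout) = 6096 / 2.946 = 2069.2
Fold change = 2069.2 / 370.57 = 5.5839
log2(5.5839) = 2.4813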